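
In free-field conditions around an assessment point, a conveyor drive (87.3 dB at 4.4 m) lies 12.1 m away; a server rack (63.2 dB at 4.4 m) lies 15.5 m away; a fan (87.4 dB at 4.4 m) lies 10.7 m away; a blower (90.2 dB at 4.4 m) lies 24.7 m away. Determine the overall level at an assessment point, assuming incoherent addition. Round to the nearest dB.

First find each source's level at the receiver (point-source: −20·log₁₀(r/r_ref)), then combine on an intensity basis.
conveyor drive: 87.3 − 20·log₁₀(12.1/4.4) = 87.3 − 8.79 = 78.51 dB.
server rack: 63.2 − 20·log₁₀(15.5/4.4) = 63.2 − 10.94 = 52.26 dB.
fan: 87.4 − 20·log₁₀(10.7/4.4) = 87.4 − 7.72 = 79.68 dB.
blower: 90.2 − 20·log₁₀(24.7/4.4) = 90.2 − 14.98 = 75.22 dB.
Σ 10^(L/10) = 1.973e+08 → L_total = 10·log₁₀(1.973e+08) = 82.95 dB.

83 dB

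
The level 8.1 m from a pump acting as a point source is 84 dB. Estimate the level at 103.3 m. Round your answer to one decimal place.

61.9 dB

Spherical spreading from a point source gives a 20·log₁₀(r₂/r₁) drop.
L₂ = 84 − 20·log₁₀(103.3/8.1) = 84 − 22.112 = 61.89 dB.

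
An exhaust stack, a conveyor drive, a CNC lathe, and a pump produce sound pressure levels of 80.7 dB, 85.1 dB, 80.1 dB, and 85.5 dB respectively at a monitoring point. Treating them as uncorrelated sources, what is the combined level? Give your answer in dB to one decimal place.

For uncorrelated sources the intensities add, so convert each level to linear form, sum, and take 10·log₁₀ of the total.
Σ 10^(L/10) = 10^(80.7/10) + 10^(85.1/10) + 10^(80.1/10) + 10^(85.5/10) = 8.982e+08.
L_total = 10·log₁₀(8.982e+08) = 89.53 dB.

89.5 dB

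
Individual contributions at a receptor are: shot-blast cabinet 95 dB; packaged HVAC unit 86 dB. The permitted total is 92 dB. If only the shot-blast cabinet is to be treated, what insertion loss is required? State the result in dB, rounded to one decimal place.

4.3 dB

The untreated sources together contribute 10^(86/10) = 3.981e+08, i.e. 86.00 dB.
To meet 92 dB overall, the treated shot-blast cabinet may contribute at most 10^(92/10) − 3.981e+08 = 1.187e+09, i.e. 90.74 dB.
So the shot-blast cabinet must be reduced from 95 to 90.74 dB: IL = 4.26 dB.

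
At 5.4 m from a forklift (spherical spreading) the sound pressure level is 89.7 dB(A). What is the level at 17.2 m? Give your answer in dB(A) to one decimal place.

79.6 dB(A)

For a point source, L₂ = L₁ − 20·log₁₀(r₂/r₁).
L₂ = 89.7 − 20·log₁₀(17.2/5.4) = 89.7 − 10.063 = 79.64 dB(A).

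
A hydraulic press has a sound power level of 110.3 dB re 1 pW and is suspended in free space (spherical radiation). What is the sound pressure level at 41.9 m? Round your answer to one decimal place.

L_p = L_w − 10·log₁₀(4π·r²) with r = 41.9 m.
4π·r² = 2.206e+04 m², 10·log₁₀ of that is 43.436 dB.
L_p = 110.3 − 43.436 = 66.86 dB.

66.9 dB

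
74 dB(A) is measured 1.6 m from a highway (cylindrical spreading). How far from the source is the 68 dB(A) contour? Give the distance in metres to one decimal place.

The 6.0 dB drop corresponds to a distance ratio of 10^(6.0/10) for a line source.
r₂ = 1.6·10^((74−68)/10) = 1.6·10^(6.0/10) = 6.37 m.

6.4 m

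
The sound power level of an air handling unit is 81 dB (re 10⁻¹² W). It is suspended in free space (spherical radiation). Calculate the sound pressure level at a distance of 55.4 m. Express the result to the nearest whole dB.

The power spreads over a sphere of area 4π·r², so L_p = L_w − 10·log₁₀(4π·r²).
4π·r² = 3.857e+04 m², 10·log₁₀ of that is 45.862 dB.
L_p = 81 − 45.862 = 35.14 dB.

35 dB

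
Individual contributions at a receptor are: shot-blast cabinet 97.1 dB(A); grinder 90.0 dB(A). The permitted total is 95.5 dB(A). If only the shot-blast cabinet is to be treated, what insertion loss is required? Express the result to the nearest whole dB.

Everything except the shot-blast cabinet sums to 10^(90.0/10) = 1.000e+09 in linear terms, 90.00 dB(A).
To meet 95.5 dB(A) overall, the treated shot-blast cabinet may contribute at most 10^(95.5/10) − 1.000e+09 = 2.548e+09, i.e. 94.06 dB(A).
So the shot-blast cabinet must be reduced from 97.1 to 94.06 dB(A): IL = 3.04 dB.

3 dB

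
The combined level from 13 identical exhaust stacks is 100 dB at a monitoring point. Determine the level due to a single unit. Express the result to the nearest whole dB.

89 dB

For N identical incoherent sources L_total = L₁ + 10·log₁₀ N, so L₁ = 100 − 10·log₁₀(13) = 100 − 11.139.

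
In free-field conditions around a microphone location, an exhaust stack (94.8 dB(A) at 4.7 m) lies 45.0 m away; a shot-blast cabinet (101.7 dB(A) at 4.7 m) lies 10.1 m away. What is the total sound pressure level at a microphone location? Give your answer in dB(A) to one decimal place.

95.1 dB(A)

Propagate each source to the receiver with L = L_ref − 20·log₁₀(r/r_ref), then add intensities.
exhaust stack: 94.8 − 20·log₁₀(45.0/4.7) = 94.8 − 19.62 = 75.18 dB(A).
shot-blast cabinet: 101.7 − 20·log₁₀(10.1/4.7) = 101.7 − 6.64 = 95.06 dB(A).
Σ 10^(L/10) = 3.236e+09 → L_total = 10·log₁₀(3.236e+09) = 95.10 dB(A).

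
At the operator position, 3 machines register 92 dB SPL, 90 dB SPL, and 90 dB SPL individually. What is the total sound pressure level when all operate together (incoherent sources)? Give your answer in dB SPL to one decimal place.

For uncorrelated sources the intensities add, so convert each level to linear form, sum, and take 10·log₁₀ of the total.
Σ 10^(L/10) = 10^(92/10) + 10^(90/10) + 10^(90/10) = 3.585e+09.
L_total = 10·log₁₀(3.585e+09) = 95.54 dB SPL.

95.5 dB SPL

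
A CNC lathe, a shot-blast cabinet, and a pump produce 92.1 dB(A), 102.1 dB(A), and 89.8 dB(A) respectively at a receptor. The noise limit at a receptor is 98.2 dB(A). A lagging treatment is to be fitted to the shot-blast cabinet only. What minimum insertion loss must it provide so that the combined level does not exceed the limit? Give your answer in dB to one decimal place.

Fixed contribution from the other sources: Σ 10^(L/10) = 10^(92.1/10) + 10^(89.8/10) = 2.577e+09 (94.11 dB(A)).
The limit corresponds to 10^(98.2/10) = 6.607e+09; subtracting the fixed part leaves 4.030e+09 for the shot-blast cabinet, i.e. 96.05 dB(A).
Required insertion loss = 102.1 − 96.05 = 6.05 dB.

6.0 dB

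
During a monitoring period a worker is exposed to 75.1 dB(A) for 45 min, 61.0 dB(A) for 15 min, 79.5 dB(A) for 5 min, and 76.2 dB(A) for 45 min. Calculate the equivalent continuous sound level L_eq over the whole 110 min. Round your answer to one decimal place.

The energy average is taken in the linear domain: L_eq = 10·log₁₀[(Σ tᵢ·10^(Lᵢ/10))/T], T = 110 min.
Σ tᵢ·10^(Lᵢ/10) = 45·10^(75.1/10) + 15·10^(61.0/10) + 5·10^(79.5/10) + 45·10^(76.2/10) = 3.797e+09.
L_eq = 10·log₁₀(3.797e+09/110) = 75.38 dB(A).

75.4 dB(A)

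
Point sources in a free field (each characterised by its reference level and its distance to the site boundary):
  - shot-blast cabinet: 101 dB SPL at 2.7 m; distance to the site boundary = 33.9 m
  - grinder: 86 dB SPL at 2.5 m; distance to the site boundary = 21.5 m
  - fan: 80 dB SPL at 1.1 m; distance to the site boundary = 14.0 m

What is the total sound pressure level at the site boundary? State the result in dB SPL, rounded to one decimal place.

79.3 dB SPL

Propagate each source to the receiver with L = L_ref − 20·log₁₀(r/r_ref), then add intensities.
shot-blast cabinet: 101 − 20·log₁₀(33.9/2.7) = 101 − 21.98 = 79.02 dB SPL.
grinder: 86 − 20·log₁₀(21.5/2.5) = 86 − 18.69 = 67.31 dB SPL.
fan: 80 − 20·log₁₀(14.0/1.1) = 80 − 22.09 = 57.91 dB SPL.
Σ 10^(L/10) = 8.586e+07 → L_total = 10·log₁₀(8.586e+07) = 79.34 dB SPL.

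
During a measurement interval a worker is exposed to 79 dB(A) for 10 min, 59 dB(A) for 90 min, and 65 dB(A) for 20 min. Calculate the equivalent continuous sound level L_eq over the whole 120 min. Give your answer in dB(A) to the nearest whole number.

The energy average is taken in the linear domain: L_eq = 10·log₁₀[(Σ tᵢ·10^(Lᵢ/10))/T], T = 120 min.
Σ tᵢ·10^(Lᵢ/10) = 10·10^(79/10) + 90·10^(59/10) + 20·10^(65/10) = 9.291e+08.
L_eq = 10·log₁₀(9.291e+08/120) = 68.89 dB(A).

69 dB(A)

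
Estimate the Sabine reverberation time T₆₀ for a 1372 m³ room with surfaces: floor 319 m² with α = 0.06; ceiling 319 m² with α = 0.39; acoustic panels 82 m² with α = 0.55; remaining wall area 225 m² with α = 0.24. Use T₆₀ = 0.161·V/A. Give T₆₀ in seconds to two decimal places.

0.91 s

Summing Sᵢαᵢ: 319·0.06 + 319·0.39 + 82·0.55 + 225·0.24 = 242.65 m².
T₆₀ = 0.161 × 1372 / 242.65 = 0.910 s.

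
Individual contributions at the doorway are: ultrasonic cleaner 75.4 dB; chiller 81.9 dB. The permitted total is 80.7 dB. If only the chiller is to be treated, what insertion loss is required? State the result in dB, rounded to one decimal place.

2.7 dB

Everything except the chiller sums to 10^(75.4/10) = 3.467e+07 in linear terms, 75.40 dB.
The limit corresponds to 10^(80.7/10) = 1.175e+08; subtracting the fixed part leaves 8.282e+07 for the chiller, i.e. 79.18 dB.
Required insertion loss = 81.9 − 79.18 = 2.72 dB.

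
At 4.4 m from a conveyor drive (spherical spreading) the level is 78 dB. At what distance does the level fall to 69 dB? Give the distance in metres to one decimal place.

12.4 m

Point-source spreading drops the level by 20·log₁₀(r₂/r₁); inverting, r₂/r₁ = 10^(ΔL/20).
r₂ = 4.4·10^((78−69)/20) = 4.4·10^(9.0/20) = 12.40 m.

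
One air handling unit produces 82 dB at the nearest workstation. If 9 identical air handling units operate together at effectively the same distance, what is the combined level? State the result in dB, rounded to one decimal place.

91.5 dB

N identical incoherent sources raise the level by 10·log₁₀ N.
L_total = 82 + 10·log₁₀(9) = 82 + 9.542 = 91.54 dB.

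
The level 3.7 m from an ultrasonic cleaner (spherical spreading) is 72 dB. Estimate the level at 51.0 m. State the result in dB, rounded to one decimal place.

49.2 dB

For a point source, L₂ = L₁ − 20·log₁₀(r₂/r₁).
L₂ = 72 − 20·log₁₀(51.0/3.7) = 72 − 22.787 = 49.21 dB.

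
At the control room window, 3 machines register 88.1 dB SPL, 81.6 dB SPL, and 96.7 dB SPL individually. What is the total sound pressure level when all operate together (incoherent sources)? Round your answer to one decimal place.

97.4 dB SPL

For uncorrelated sources the intensities add, so convert each level to linear form, sum, and take 10·log₁₀ of the total.
Σ 10^(L/10) = 10^(88.1/10) + 10^(81.6/10) + 10^(96.7/10) = 5.468e+09.
L_total = 10·log₁₀(5.468e+09) = 97.38 dB SPL.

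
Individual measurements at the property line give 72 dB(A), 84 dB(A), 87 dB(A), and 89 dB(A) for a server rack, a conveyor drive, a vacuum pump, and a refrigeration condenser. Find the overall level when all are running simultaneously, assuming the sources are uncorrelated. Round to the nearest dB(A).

92 dB(A)

For uncorrelated sources the intensities add, so convert each level to linear form, sum, and take 10·log₁₀ of the total.
Σ 10^(L/10) = 10^(72/10) + 10^(84/10) + 10^(87/10) + 10^(89/10) = 1.563e+09.
L_total = 10·log₁₀(1.563e+09) = 91.94 dB(A).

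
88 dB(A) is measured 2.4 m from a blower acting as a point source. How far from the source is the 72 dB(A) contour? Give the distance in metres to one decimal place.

15.1 m

Point-source spreading drops the level by 20·log₁₀(r₂/r₁); inverting, r₂/r₁ = 10^(ΔL/20).
r₂ = 2.4·10^((88−72)/20) = 2.4·10^(16.0/20) = 15.14 m.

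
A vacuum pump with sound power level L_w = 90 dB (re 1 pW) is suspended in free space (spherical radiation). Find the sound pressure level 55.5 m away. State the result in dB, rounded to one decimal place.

The power spreads over a sphere of area 4π·r², so L_p = L_w − 10·log₁₀(4π·r²).
4π·r² = 3.871e+04 m², 10·log₁₀ of that is 45.878 dB.
L_p = 90 − 45.878 = 44.12 dB.

44.1 dB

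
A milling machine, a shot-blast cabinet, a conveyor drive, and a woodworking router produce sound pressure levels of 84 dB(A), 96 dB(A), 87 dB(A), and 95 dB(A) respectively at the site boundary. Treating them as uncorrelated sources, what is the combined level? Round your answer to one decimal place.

For uncorrelated sources the intensities add, so convert each level to linear form, sum, and take 10·log₁₀ of the total.
Σ 10^(L/10) = 10^(84/10) + 10^(96/10) + 10^(87/10) + 10^(95/10) = 7.896e+09.
L_total = 10·log₁₀(7.896e+09) = 98.97 dB(A).

99.0 dB(A)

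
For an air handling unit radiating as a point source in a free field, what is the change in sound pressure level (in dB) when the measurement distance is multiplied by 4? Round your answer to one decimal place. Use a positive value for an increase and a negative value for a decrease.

A point source loses 6 dB per doubling of distance; generally ΔL = −20·log₁₀(r₂/r₁).
ΔL = −20·log₁₀(4) = -12.04 dB.

-12.0 dB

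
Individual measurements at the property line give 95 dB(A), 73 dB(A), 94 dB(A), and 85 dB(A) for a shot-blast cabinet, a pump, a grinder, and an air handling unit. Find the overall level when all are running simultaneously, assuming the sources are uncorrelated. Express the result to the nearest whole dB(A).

Incoherent sources combine by intensity addition: L_total = 10·log₁₀(Σ 10^(L_i/10)).
Σ 10^(L/10) = 10^(95/10) + 10^(73/10) + 10^(94/10) + 10^(85/10) = 6.010e+09.
L_total = 10·log₁₀(6.010e+09) = 97.79 dB(A).

98 dB(A)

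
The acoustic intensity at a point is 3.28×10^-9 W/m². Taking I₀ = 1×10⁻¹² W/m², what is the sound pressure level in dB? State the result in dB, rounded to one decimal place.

35.2 dB

Dividing by I₀ shifts the exponent by 12: I/I₀ = 3.28×10^3.
L = 10·(0.5159 + 3) = 35.16 dB.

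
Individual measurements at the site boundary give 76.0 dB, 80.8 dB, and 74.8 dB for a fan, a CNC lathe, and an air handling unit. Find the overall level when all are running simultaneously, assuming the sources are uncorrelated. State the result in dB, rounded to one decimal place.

For uncorrelated sources the intensities add, so convert each level to linear form, sum, and take 10·log₁₀ of the total.
Σ 10^(L/10) = 10^(76.0/10) + 10^(80.8/10) + 10^(74.8/10) = 1.902e+08.
L_total = 10·log₁₀(1.902e+08) = 82.79 dB.

82.8 dB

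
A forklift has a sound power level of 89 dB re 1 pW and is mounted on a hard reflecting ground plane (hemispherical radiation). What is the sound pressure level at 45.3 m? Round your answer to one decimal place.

47.9 dB

The power spreads over a hemisphere of area 2π·r², so L_p = L_w − 10·log₁₀(2π·r²).
2π·r² = 1.289e+04 m², 10·log₁₀ of that is 41.104 dB.
L_p = 89 − 41.104 = 47.90 dB.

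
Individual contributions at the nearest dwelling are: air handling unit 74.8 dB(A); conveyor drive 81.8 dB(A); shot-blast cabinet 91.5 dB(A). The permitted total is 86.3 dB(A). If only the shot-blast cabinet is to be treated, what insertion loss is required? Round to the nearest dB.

Everything except the shot-blast cabinet sums to 10^(74.8/10) + 10^(81.8/10) = 1.816e+08 in linear terms, 82.59 dB(A).
To meet 86.3 dB(A) overall, the treated shot-blast cabinet may contribute at most 10^(86.3/10) − 1.816e+08 = 2.450e+08, i.e. 83.89 dB(A).
Required insertion loss = 91.5 − 83.89 = 7.61 dB.

8 dB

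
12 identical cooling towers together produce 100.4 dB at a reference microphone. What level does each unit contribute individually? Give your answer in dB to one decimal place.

For N identical incoherent sources L_total = L₁ + 10·log₁₀ N, so L₁ = 100.4 − 10·log₁₀(12) = 100.4 − 10.792.

89.6 dB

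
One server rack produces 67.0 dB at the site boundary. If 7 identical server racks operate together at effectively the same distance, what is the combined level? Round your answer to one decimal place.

75.5 dB

With 7 equal, uncorrelated contributions the intensity is 7× that of one unit, giving a rise of 10·log₁₀ 7.
L_total = 67.0 + 10·log₁₀(7) = 67.0 + 8.451 = 75.45 dB.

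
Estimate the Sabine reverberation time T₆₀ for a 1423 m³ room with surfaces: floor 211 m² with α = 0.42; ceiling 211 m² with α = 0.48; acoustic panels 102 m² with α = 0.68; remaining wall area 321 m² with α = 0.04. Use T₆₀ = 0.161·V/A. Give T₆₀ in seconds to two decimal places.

A = Σ Sᵢαᵢ = 211·0.42 + 211·0.48 + 102·0.68 + 321·0.04 = 272.10 m².
T₆₀ = 0.161 × 1423 / 272.10 = 0.842 s.

0.84 s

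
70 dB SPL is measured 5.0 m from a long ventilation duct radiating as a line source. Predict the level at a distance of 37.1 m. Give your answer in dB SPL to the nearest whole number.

61 dB SPL

For a line source, L₂ = L₁ − 10·log₁₀(r₂/r₁).
L₂ = 70 − 10·log₁₀(37.1/5.0) = 70 − 8.704 = 61.30 dB SPL.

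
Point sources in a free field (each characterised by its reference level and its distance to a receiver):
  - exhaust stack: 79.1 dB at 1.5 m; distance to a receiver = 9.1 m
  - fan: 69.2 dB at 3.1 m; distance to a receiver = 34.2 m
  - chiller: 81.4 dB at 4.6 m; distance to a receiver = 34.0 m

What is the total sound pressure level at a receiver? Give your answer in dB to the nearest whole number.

67 dB

Propagate each source to the receiver with L = L_ref − 20·log₁₀(r/r_ref), then add intensities.
exhaust stack: 79.1 − 20·log₁₀(9.1/1.5) = 79.1 − 15.66 = 63.44 dB.
fan: 69.2 − 20·log₁₀(34.2/3.1) = 69.2 − 20.85 = 48.35 dB.
chiller: 81.4 − 20·log₁₀(34.0/4.6) = 81.4 − 17.37 = 64.03 dB.
Σ 10^(L/10) = 4.804e+06 → L_total = 10·log₁₀(4.804e+06) = 66.82 dB.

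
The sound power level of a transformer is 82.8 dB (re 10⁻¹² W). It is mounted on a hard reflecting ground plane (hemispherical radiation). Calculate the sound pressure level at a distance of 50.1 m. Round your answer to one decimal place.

40.8 dB

Free-field hemispherical radiation: L_p = L_w − 10·log₁₀(2π·r²), r = 50.1 m.
2π·r² = 1.577e+04 m², 10·log₁₀ of that is 41.979 dB.
L_p = 82.8 − 41.979 = 40.82 dB.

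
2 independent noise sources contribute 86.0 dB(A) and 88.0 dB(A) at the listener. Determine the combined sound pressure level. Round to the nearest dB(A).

90 dB(A)

Incoherent sources combine by intensity addition: L_total = 10·log₁₀(Σ 10^(L_i/10)).
Σ 10^(L/10) = 10^(86.0/10) + 10^(88.0/10) = 1.029e+09.
L_total = 10·log₁₀(1.029e+09) = 90.12 dB(A).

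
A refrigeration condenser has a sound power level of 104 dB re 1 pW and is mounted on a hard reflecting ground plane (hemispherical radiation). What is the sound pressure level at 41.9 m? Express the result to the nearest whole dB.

64 dB

Free-field hemispherical radiation: L_p = L_w − 10·log₁₀(2π·r²), r = 41.9 m.
2π·r² = 1.103e+04 m², 10·log₁₀ of that is 40.426 dB.
L_p = 104 − 40.426 = 63.57 dB.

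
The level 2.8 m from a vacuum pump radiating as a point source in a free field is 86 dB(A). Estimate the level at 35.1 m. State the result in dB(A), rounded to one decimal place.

Spherical spreading from a point source gives a 20·log₁₀(r₂/r₁) drop.
L₂ = 86 − 20·log₁₀(35.1/2.8) = 86 − 21.963 = 64.04 dB(A).

64.0 dB(A)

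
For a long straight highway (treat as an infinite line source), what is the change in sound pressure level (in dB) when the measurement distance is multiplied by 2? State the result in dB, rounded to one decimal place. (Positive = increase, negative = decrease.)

With cylindrical spreading the level changes by −10·log₁₀(r₂/r₁).
ΔL = −10·log₁₀(2) = -3.01 dB.

-3.0 dB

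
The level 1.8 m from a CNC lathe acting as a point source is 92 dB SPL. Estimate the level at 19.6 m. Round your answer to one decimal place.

71.3 dB SPL

Point-source attenuation: ΔL = 20·log₁₀(r₂/r₁) = 20·log₁₀(19.6/1.8) = 20.740 dB.
L₂ = 92 − 20·log₁₀(19.6/1.8) = 92 − 20.740 = 71.26 dB SPL.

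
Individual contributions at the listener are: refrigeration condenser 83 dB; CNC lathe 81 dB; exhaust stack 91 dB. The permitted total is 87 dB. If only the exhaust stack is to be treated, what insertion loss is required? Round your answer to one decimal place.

8.6 dB

Everything except the exhaust stack sums to 10^(83/10) + 10^(81/10) = 3.254e+08 in linear terms, 85.12 dB.
The limit corresponds to 10^(87/10) = 5.012e+08; subtracting the fixed part leaves 1.758e+08 for the exhaust stack, i.e. 82.45 dB.
So the exhaust stack must be reduced from 91 to 82.45 dB: IL = 8.55 dB.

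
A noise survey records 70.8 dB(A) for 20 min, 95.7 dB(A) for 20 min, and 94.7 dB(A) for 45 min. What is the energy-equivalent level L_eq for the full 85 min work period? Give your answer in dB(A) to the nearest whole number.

94 dB(A)

L_eq = 10·log₁₀[(1/T)·Σ tᵢ·10^(Lᵢ/10)] with T = 85 min.
Σ tᵢ·10^(Lᵢ/10) = 20·10^(70.8/10) + 20·10^(95.7/10) + 45·10^(94.7/10) = 2.074e+11.
L_eq = 10·log₁₀(2.074e+11/85) = 93.87 dB(A).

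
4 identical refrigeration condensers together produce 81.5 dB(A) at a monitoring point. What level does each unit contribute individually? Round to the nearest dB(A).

75 dB(A)

Dividing the total intensity by 4 lowers the level by 10·log₁₀ 4 = 6.021 dB: L₁ = 81.5 − 6.021.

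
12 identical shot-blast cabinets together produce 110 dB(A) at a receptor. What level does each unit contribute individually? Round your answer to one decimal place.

99.2 dB(A)

For N identical incoherent sources L_total = L₁ + 10·log₁₀ N, so L₁ = 110 − 10·log₁₀(12) = 110 − 10.792.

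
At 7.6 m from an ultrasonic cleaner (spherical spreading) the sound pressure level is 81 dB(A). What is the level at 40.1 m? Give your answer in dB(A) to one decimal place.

66.6 dB(A)

For a point source, L₂ = L₁ − 20·log₁₀(r₂/r₁).
L₂ = 81 − 20·log₁₀(40.1/7.6) = 81 − 14.447 = 66.55 dB(A).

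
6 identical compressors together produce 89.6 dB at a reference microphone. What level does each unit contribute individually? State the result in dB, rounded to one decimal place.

Dividing the total intensity by 6 lowers the level by 10·log₁₀ 6 = 7.782 dB: L₁ = 89.6 − 7.782.

81.8 dB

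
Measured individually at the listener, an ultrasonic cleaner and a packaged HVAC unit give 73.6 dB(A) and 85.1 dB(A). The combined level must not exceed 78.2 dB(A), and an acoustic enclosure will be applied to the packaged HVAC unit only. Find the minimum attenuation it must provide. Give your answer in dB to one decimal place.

8.7 dB

Everything except the packaged HVAC unit sums to 10^(73.6/10) = 2.291e+07 in linear terms, 73.60 dB(A).
The limit corresponds to 10^(78.2/10) = 6.607e+07; subtracting the fixed part leaves 4.316e+07 for the packaged HVAC unit, i.e. 76.35 dB(A).
So the packaged HVAC unit must be reduced from 85.1 to 76.35 dB(A): IL = 8.75 dB.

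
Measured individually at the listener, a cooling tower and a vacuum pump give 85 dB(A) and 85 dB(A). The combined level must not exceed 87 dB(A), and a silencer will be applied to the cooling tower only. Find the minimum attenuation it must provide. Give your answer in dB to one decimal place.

Fixed contribution from the other source: Σ 10^(L/10) = 10^(85/10) = 3.162e+08 (85.00 dB(A)).
The limit corresponds to 10^(87/10) = 5.012e+08; subtracting the fixed part leaves 1.850e+08 for the cooling tower, i.e. 82.67 dB(A).
Required insertion loss = 85 − 82.67 = 2.33 dB.

2.3 dB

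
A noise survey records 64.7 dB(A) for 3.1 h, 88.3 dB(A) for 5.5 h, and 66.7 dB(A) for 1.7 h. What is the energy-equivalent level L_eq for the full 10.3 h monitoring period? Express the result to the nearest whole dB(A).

Weight each interval's intensity by its duration and average over T = 10.3 h:
Σ tᵢ·10^(Lᵢ/10) = 3.1·10^(64.7/10) + 5.5·10^(88.3/10) + 1.7·10^(66.7/10) = 3.736e+09.
L_eq = 10·log₁₀(3.736e+09/10.3) = 85.60 dB(A).

86 dB(A)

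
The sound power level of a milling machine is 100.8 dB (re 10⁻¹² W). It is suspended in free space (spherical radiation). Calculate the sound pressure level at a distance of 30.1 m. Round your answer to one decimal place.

The power spreads over a sphere of area 4π·r², so L_p = L_w − 10·log₁₀(4π·r²).
4π·r² = 1.139e+04 m², 10·log₁₀ of that is 40.563 dB.
L_p = 100.8 − 40.563 = 60.24 dB.

60.2 dB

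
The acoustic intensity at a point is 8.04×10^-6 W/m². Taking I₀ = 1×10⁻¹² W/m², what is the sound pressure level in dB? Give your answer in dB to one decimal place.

69.1 dB

I/I₀ = 8.04×10^-6/10⁻¹² = 8.04×10^6, and L = 10·log₁₀(I/I₀).
L = 10·(0.9053 + 6) = 69.05 dB.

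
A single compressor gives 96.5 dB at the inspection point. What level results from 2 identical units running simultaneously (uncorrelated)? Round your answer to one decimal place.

L_total = L₁ + 10·log₁₀ N for N identical incoherent sources.
L_total = 96.5 + 10·log₁₀(2) = 96.5 + 3.010 = 99.51 dB.

99.5 dB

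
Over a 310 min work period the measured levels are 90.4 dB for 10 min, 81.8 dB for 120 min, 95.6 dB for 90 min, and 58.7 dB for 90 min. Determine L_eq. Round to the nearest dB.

91 dB

Weight each interval's intensity by its duration and average over T = 310 min:
Σ tᵢ·10^(Lᵢ/10) = 10·10^(90.4/10) + 120·10^(81.8/10) + 90·10^(95.6/10) + 90·10^(58.7/10) = 3.560e+11.
L_eq = 10·log₁₀(3.560e+11/310) = 90.60 dB.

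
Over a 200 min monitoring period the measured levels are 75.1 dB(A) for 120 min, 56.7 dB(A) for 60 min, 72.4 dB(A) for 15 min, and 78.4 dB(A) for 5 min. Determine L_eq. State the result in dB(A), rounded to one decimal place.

73.5 dB(A)

L_eq = 10·log₁₀[(1/T)·Σ tᵢ·10^(Lᵢ/10)] with T = 200 min.
Σ tᵢ·10^(Lᵢ/10) = 120·10^(75.1/10) + 60·10^(56.7/10) + 15·10^(72.4/10) + 5·10^(78.4/10) = 4.518e+09.
L_eq = 10·log₁₀(4.518e+09/200) = 73.54 dB(A).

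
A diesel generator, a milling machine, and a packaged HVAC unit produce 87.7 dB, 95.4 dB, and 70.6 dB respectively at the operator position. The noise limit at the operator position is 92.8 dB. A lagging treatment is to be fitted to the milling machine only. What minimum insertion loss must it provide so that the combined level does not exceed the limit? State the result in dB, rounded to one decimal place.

Fixed contribution from the other sources: Σ 10^(L/10) = 10^(87.7/10) + 10^(70.6/10) = 6.003e+08 (87.78 dB).
To meet 92.8 dB overall, the treated milling machine may contribute at most 10^(92.8/10) − 6.003e+08 = 1.305e+09, i.e. 91.16 dB.
So the milling machine must be reduced from 95.4 to 91.16 dB: IL = 4.24 dB.

4.2 dB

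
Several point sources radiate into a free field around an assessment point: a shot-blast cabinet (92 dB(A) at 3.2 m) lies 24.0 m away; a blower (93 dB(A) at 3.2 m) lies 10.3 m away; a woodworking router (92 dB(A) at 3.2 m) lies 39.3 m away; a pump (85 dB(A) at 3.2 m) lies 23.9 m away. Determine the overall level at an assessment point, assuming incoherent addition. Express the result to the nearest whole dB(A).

Propagate each source to the receiver with L = L_ref − 20·log₁₀(r/r_ref), then add intensities.
shot-blast cabinet: 92 − 20·log₁₀(24.0/3.2) = 92 − 17.50 = 74.50 dB(A).
blower: 93 − 20·log₁₀(10.3/3.2) = 93 − 10.15 = 82.85 dB(A).
woodworking router: 92 − 20·log₁₀(39.3/3.2) = 92 − 21.78 = 70.22 dB(A).
pump: 85 − 20·log₁₀(23.9/3.2) = 85 − 17.46 = 67.54 dB(A).
Σ 10^(L/10) = 2.369e+08 → L_total = 10·log₁₀(2.369e+08) = 83.75 dB(A).

84 dB(A)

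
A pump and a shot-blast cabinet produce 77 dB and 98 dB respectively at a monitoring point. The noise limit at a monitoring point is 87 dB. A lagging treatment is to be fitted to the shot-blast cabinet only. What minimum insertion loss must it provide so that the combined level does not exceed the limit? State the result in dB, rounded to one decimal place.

11.5 dB

The untreated sources together contribute 10^(77/10) = 5.012e+07, i.e. 77.00 dB.
To meet 87 dB overall, the treated shot-blast cabinet may contribute at most 10^(87/10) − 5.012e+07 = 4.511e+08, i.e. 86.54 dB.
Required insertion loss = 98 − 86.54 = 11.46 dB.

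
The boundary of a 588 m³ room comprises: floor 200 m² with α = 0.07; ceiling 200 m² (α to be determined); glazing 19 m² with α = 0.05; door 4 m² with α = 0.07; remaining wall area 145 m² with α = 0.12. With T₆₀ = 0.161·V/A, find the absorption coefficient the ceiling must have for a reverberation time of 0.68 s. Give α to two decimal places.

A = 0.161·V/T₆₀ = 0.161·588/0.68 = 139.22 m² sabins.
Absorption from the other surfaces = 200·0.07 + 19·0.05 + 4·0.07 + 145·0.12 = 32.63 m², so the ceiling must supply 106.59 m² over 200 m².
α = 106.59/200 = 0.533.

0.53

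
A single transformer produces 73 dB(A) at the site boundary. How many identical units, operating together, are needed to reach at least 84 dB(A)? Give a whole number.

The shortfall is 84 − 73 = 11.0 dB, and N units add 10·log₁₀ N, so need 10·log₁₀ N ≥ 11.0.
N ≥ 10^(11.0/10) = 12.589, so N = 13.

13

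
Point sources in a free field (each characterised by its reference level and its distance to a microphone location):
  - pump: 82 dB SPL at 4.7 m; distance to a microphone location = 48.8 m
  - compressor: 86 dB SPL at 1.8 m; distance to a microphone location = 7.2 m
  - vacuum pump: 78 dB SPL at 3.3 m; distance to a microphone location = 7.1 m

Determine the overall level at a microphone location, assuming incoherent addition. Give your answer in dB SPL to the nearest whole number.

76 dB SPL

Propagate each source to the receiver with L = L_ref − 20·log₁₀(r/r_ref), then add intensities.
pump: 82 − 20·log₁₀(48.8/4.7) = 82 − 20.33 = 61.67 dB SPL.
compressor: 86 − 20·log₁₀(7.2/1.8) = 86 − 12.04 = 73.96 dB SPL.
vacuum pump: 78 − 20·log₁₀(7.1/3.3) = 78 − 6.65 = 71.35 dB SPL.
Σ 10^(L/10) = 3.998e+07 → L_total = 10·log₁₀(3.998e+07) = 76.02 dB SPL.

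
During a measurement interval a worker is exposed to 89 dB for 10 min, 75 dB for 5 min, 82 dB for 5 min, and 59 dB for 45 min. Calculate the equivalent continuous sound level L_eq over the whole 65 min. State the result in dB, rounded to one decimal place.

The energy average is taken in the linear domain: L_eq = 10·log₁₀[(Σ tᵢ·10^(Lᵢ/10))/T], T = 65 min.
Σ tᵢ·10^(Lᵢ/10) = 10·10^(89/10) + 5·10^(75/10) + 5·10^(82/10) + 45·10^(59/10) = 8.930e+09.
L_eq = 10·log₁₀(8.930e+09/65) = 81.38 dB.

81.4 dB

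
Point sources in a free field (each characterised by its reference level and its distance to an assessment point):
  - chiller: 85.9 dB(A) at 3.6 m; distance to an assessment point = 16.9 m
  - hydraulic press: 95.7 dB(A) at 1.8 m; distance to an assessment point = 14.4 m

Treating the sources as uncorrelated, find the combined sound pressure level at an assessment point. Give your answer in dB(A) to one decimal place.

Propagate each source to the receiver with L = L_ref − 20·log₁₀(r/r_ref), then add intensities.
chiller: 85.9 − 20·log₁₀(16.9/3.6) = 85.9 − 13.43 = 72.47 dB(A).
hydraulic press: 95.7 − 20·log₁₀(14.4/1.8) = 95.7 − 18.06 = 77.64 dB(A).
Σ 10^(L/10) = 7.571e+07 → L_total = 10·log₁₀(7.571e+07) = 78.79 dB(A).

78.8 dB(A)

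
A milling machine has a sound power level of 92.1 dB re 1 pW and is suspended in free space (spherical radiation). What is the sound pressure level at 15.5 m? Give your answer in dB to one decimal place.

57.3 dB

Free-field spherical radiation: L_p = L_w − 10·log₁₀(4π·r²), r = 15.5 m.
4π·r² = 3019 m², 10·log₁₀ of that is 34.799 dB.
L_p = 92.1 − 34.799 = 57.30 dB.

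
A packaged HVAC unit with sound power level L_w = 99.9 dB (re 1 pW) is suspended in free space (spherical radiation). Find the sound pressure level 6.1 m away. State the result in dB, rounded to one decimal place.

L_p = L_w − 10·log₁₀(4π·r²) with r = 6.1 m.
4π·r² = 467.6 m², 10·log₁₀ of that is 26.699 dB.
L_p = 99.9 − 26.699 = 73.20 dB.

73.2 dB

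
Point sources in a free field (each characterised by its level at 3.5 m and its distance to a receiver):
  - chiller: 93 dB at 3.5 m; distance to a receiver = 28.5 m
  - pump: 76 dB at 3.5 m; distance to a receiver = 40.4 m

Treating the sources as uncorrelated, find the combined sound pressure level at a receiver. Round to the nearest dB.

75 dB

Propagate each source to the receiver with L = L_ref − 20·log₁₀(r/r_ref), then add intensities.
chiller: 93 − 20·log₁₀(28.5/3.5) = 93 − 18.22 = 74.78 dB.
pump: 76 − 20·log₁₀(40.4/3.5) = 76 − 21.25 = 54.75 dB.
Σ 10^(L/10) = 3.039e+07 → L_total = 10·log₁₀(3.039e+07) = 74.83 dB.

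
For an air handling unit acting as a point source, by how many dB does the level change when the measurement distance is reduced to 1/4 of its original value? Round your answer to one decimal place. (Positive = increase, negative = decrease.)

+12.0 dB

Point-source spreading: ΔL = −20·log₁₀(r₂/r₁).
ΔL = −20·log₁₀(0.25) = +12.04 dB.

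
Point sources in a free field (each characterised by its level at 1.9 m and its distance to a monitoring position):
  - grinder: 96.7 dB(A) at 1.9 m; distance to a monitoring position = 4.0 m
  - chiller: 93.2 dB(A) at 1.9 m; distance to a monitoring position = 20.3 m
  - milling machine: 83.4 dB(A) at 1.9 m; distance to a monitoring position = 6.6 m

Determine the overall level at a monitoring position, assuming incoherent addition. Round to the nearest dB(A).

90 dB(A)

Apply inverse-square spreading to bring every level to the receiver, then sum 10^(L/10).
grinder: 96.7 − 20·log₁₀(4.0/1.9) = 96.7 − 6.47 = 90.23 dB(A).
chiller: 93.2 − 20·log₁₀(20.3/1.9) = 93.2 − 20.57 = 72.63 dB(A).
milling machine: 83.4 − 20·log₁₀(6.6/1.9) = 83.4 − 10.82 = 72.58 dB(A).
Σ 10^(L/10) = 1.092e+09 → L_total = 10·log₁₀(1.092e+09) = 90.38 dB(A).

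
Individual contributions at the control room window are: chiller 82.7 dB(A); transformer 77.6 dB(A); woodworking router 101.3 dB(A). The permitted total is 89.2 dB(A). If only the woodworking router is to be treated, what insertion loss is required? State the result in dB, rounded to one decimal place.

Fixed contribution from the other sources: Σ 10^(L/10) = 10^(82.7/10) + 10^(77.6/10) = 2.438e+08 (83.87 dB(A)).
The limit corresponds to 10^(89.2/10) = 8.318e+08; subtracting the fixed part leaves 5.880e+08 for the woodworking router, i.e. 87.69 dB(A).
So the woodworking router must be reduced from 101.3 to 87.69 dB(A): IL = 13.61 dB.

13.6 dB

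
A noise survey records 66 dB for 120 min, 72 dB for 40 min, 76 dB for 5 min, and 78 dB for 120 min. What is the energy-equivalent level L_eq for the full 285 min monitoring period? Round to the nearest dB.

Weight each interval's intensity by its duration and average over T = 285 min:
Σ tᵢ·10^(Lᵢ/10) = 120·10^(66/10) + 40·10^(72/10) + 5·10^(76/10) + 120·10^(78/10) = 8.882e+09.
L_eq = 10·log₁₀(8.882e+09/285) = 74.94 dB.

75 dB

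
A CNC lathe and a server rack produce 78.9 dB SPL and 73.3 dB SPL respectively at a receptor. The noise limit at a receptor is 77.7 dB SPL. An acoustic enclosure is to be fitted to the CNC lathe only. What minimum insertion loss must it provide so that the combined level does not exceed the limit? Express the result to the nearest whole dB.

3 dB

Fixed contribution from the other source: Σ 10^(L/10) = 10^(73.3/10) = 2.138e+07 (73.30 dB SPL).
To meet 77.7 dB SPL overall, the treated CNC lathe may contribute at most 10^(77.7/10) − 2.138e+07 = 3.750e+07, i.e. 75.74 dB SPL.
So the CNC lathe must be reduced from 78.9 to 75.74 dB SPL: IL = 3.16 dB.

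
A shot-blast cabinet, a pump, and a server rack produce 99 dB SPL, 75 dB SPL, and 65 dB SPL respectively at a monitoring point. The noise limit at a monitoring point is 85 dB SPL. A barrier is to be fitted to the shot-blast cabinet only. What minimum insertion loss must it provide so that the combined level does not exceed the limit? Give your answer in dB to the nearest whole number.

15 dB

The untreated sources together contribute 10^(75/10) + 10^(65/10) = 3.479e+07, i.e. 75.41 dB SPL.
To meet 85 dB SPL overall, the treated shot-blast cabinet may contribute at most 10^(85/10) − 3.479e+07 = 2.814e+08, i.e. 84.49 dB SPL.
Required insertion loss = 99 − 84.49 = 14.51 dB.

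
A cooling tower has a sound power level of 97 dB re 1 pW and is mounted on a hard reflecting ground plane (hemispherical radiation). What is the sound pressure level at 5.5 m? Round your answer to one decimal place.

74.2 dB

The power spreads over a hemisphere of area 2π·r², so L_p = L_w − 10·log₁₀(2π·r²).
2π·r² = 190.1 m², 10·log₁₀ of that is 22.789 dB.
L_p = 97 − 22.789 = 74.21 dB.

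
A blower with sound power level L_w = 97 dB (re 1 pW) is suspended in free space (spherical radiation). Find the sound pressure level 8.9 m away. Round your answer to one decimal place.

L_p = L_w − 10·log₁₀(4π·r²) with r = 8.9 m.
4π·r² = 995.4 m², 10·log₁₀ of that is 29.980 dB.
L_p = 97 − 29.980 = 67.02 dB.

67.0 dB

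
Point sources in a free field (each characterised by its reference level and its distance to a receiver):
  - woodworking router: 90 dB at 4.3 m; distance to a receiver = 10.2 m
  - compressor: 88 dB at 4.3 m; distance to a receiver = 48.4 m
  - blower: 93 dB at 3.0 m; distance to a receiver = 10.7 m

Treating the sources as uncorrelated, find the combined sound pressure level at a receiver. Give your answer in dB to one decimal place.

Apply inverse-square spreading to bring every level to the receiver, then sum 10^(L/10).
woodworking router: 90 − 20·log₁₀(10.2/4.3) = 90 − 7.50 = 82.50 dB.
compressor: 88 − 20·log₁₀(48.4/4.3) = 88 − 21.03 = 66.97 dB.
blower: 93 − 20·log₁₀(10.7/3.0) = 93 − 11.05 = 81.95 dB.
Σ 10^(L/10) = 3.395e+08 → L_total = 10·log₁₀(3.395e+08) = 85.31 dB.

85.3 dB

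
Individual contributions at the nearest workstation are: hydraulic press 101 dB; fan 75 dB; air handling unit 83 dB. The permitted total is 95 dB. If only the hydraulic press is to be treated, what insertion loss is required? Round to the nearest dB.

The untreated sources together contribute 10^(75/10) + 10^(83/10) = 2.311e+08, i.e. 83.64 dB.
The limit corresponds to 10^(95/10) = 3.162e+09; subtracting the fixed part leaves 2.931e+09 for the hydraulic press, i.e. 94.67 dB.
So the hydraulic press must be reduced from 101 to 94.67 dB: IL = 6.33 dB.

6 dB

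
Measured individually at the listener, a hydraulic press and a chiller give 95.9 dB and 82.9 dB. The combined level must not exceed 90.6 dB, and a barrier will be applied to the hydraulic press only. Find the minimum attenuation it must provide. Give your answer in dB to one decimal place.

6.1 dB

Fixed contribution from the other source: Σ 10^(L/10) = 10^(82.9/10) = 1.950e+08 (82.90 dB).
The limit corresponds to 10^(90.6/10) = 1.148e+09; subtracting the fixed part leaves 9.532e+08 for the hydraulic press, i.e. 89.79 dB.
So the hydraulic press must be reduced from 95.9 to 89.79 dB: IL = 6.11 dB.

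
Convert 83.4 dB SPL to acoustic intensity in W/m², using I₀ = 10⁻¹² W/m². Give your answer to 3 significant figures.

0.000219 W/m²

L = 10·log₁₀(I/I₀) ⇒ I = I₀·10^(L/10) = 10⁻¹² × 10^8.34.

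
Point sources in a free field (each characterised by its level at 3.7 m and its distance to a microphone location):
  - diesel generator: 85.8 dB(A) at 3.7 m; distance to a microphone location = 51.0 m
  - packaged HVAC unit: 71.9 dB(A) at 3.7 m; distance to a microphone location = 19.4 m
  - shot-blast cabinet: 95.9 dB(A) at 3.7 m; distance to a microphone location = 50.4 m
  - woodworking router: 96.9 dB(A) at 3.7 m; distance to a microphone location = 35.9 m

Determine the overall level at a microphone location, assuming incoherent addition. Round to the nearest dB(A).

Propagate each source to the receiver with L = L_ref − 20·log₁₀(r/r_ref), then add intensities.
diesel generator: 85.8 − 20·log₁₀(51.0/3.7) = 85.8 − 22.79 = 63.01 dB(A).
packaged HVAC unit: 71.9 − 20·log₁₀(19.4/3.7) = 71.9 − 14.39 = 57.51 dB(A).
shot-blast cabinet: 95.9 − 20·log₁₀(50.4/3.7) = 95.9 − 22.68 = 73.22 dB(A).
woodworking router: 96.9 − 20·log₁₀(35.9/3.7) = 96.9 − 19.74 = 77.16 dB(A).
Σ 10^(L/10) = 7.556e+07 → L_total = 10·log₁₀(7.556e+07) = 78.78 dB(A).

79 dB(A)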